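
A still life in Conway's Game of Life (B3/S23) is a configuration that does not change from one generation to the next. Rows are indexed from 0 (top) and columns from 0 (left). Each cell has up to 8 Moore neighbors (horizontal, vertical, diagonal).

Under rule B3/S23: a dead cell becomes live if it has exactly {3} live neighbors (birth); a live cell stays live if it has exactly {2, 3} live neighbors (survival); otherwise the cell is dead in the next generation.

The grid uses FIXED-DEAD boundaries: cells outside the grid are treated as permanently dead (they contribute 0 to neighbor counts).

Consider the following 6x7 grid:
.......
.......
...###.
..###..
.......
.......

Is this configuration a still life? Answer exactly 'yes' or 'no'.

Answer: no

Derivation:
Compute generation 1 and compare to generation 0 (given above):
Generation 1:
.......
....#..
..#..#.
..#..#.
...#...
.......
Cell (1,4) differs: gen0=0 vs gen1=1 -> NOT a still life.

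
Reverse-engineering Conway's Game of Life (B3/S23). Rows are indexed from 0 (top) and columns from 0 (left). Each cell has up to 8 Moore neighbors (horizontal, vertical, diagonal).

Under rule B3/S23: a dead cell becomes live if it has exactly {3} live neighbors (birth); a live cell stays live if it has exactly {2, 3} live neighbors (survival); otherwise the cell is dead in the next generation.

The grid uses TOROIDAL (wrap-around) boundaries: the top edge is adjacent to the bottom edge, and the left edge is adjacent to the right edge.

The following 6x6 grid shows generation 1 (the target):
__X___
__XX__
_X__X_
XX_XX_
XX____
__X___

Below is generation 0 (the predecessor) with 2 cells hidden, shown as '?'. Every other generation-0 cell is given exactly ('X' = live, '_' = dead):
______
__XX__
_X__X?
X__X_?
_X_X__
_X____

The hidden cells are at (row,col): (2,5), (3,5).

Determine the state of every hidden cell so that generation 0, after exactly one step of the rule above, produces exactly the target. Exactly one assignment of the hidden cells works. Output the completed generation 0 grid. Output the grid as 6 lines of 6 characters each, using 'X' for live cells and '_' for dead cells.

Hidden generation-0 cells (in order): (2,5), (3,5).
A hidden cell only influences target cells in its own 3x3 neighborhood. Try each of the 2^2 = 4 assignments, step the completed generation 0 forward once under B3/S23, and compare with the target:
  (2,5)=_ (3,5)=_ -> step reproduces the target at every cell -> ACCEPT
  (2,5)=_ (3,5)=X -> step gives (2,0)='X' but target has '_' -> reject
  (2,5)=X (3,5)=_ -> step gives (1,4)='X' but target has '_' -> reject
  (2,5)=X (3,5)=X -> step gives (1,4)='X' but target has '_' -> reject
Unique solution: (2,5)=dead, (3,5)=dead.
Check: live-neighbor counts of every cell in the completed generation 0:
123210
122221
224422
234232
324121
213110
Applying B3/S23 to generation 0 with these counts gives:
__X___
__XX__
_X__X_
XX_XX_
XX____
__X___
which matches the target exactly.

Answer: ______
__XX__
_X__X_
X__X__
_X_X__
_X____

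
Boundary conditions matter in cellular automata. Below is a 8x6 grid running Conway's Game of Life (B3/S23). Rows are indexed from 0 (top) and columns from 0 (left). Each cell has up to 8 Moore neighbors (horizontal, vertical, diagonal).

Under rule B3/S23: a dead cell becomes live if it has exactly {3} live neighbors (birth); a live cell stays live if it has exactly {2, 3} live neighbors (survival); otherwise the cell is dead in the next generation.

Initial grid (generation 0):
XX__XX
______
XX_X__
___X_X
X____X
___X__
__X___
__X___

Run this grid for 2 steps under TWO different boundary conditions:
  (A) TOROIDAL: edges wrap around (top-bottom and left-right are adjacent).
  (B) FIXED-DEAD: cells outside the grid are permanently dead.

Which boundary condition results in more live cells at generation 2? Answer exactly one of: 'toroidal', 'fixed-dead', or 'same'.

Answer: toroidal

Derivation:
Under TOROIDAL boundary, generation 2:
______
__X_X_
X_X_X_
__XXX_
XX___X
______
_XXXX_
___X_X
Population = 17

Under FIXED-DEAD boundary, generation 2:
______
______
__X___
_XXX__
_X____
______
______
______
Population = 5

Comparison: toroidal=17, fixed-dead=5 -> toroidal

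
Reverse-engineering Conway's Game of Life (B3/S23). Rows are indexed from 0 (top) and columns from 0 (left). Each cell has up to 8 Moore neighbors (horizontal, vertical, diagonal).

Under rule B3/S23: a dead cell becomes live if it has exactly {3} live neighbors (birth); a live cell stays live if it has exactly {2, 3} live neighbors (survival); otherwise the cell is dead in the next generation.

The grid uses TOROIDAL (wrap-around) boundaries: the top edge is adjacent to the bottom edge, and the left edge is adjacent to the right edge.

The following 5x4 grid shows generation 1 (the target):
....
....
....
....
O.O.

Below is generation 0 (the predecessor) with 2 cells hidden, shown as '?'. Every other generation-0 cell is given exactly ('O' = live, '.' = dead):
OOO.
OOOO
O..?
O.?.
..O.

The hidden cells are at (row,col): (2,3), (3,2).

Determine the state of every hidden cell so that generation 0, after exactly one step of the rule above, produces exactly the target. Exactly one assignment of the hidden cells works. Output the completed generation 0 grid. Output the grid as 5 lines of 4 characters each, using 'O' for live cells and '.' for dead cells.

Hidden generation-0 cells (in order): (2,3), (3,2).
A hidden cell only influences target cells in its own 3x3 neighborhood. Try each of the 2^2 = 4 assignments, step the completed generation 0 forward once under B3/S23, and compare with the target:
  (2,3)=. (3,2)=. -> step gives (2,2)='O' but target has '.' -> reject
  (2,3)=. (3,2)=O -> step reproduces the target at every cell -> ACCEPT
  (2,3)=O (3,2)=. -> step gives (3,0)='O' but target has '.' -> reject
  (2,3)=O (3,2)=O -> step gives (3,0)='O' but target has '.' -> reject
Unique solution: (2,3)=dead, (3,2)=live.
Check: live-neighbor counts of every cell in the completed generation 0:
4656
5645
4646
1414
3635
Applying B3/S23 to generation 0 with these counts gives:
....
....
....
....
O.O.
which matches the target exactly.

Answer: OOO.
OOOO
O...
O.O.
..O.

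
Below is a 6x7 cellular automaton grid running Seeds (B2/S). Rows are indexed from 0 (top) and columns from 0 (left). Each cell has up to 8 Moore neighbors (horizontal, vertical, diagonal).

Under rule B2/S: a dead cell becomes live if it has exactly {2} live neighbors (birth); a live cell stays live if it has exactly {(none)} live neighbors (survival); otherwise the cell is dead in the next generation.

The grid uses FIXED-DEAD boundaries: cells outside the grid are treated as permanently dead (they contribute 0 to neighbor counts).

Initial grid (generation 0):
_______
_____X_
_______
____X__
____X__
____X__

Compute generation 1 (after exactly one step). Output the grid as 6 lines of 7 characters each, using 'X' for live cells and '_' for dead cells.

Simulating step by step:
Generation 0 (given above): 4 live cells
Generation 1: 6 live cells
(generation 1 grid is the final answer)

Answer: _______
_______
____XX_
___X_X_
_______
___X_X_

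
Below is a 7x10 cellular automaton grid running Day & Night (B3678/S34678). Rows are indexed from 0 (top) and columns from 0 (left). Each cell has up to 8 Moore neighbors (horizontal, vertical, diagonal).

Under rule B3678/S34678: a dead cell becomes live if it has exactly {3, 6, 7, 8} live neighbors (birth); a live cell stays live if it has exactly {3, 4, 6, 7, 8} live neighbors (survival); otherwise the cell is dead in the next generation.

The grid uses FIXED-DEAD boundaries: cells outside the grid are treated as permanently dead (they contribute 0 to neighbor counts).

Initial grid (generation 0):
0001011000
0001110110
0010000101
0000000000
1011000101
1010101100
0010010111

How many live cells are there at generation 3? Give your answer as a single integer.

Simulating step by step:
Generation 0 (given above): 26 live cells
Generation 1: 28 live cells
0000011100
0011110110
0001101000
0111000000
0001001010
0010011111
0101000110
Generation 2: 33 live cells
0001011110
0001001100
0111000100
0011010100
0101111011
0011101101
0010000111
Generation 3: 25 live cells
0000101100
0001010000
0001000110
0010110100
0011100010
0110101011
0000001110
Population at generation 3: 25

Answer: 25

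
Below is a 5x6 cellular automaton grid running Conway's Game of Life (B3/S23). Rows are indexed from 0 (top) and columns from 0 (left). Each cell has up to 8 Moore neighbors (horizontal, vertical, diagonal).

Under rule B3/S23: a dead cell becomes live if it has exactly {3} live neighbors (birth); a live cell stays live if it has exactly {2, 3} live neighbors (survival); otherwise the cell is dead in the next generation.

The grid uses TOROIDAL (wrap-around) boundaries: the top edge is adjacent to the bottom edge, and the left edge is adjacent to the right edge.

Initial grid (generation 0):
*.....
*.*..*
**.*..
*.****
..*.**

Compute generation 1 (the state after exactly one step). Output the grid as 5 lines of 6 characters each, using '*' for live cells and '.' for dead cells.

Simulating step by step:
Generation 0 (given above): 15 live cells
Generation 1: 6 live cells
(generation 1 grid is the final answer)

Answer: *..**.
..*..*
......
......
..*...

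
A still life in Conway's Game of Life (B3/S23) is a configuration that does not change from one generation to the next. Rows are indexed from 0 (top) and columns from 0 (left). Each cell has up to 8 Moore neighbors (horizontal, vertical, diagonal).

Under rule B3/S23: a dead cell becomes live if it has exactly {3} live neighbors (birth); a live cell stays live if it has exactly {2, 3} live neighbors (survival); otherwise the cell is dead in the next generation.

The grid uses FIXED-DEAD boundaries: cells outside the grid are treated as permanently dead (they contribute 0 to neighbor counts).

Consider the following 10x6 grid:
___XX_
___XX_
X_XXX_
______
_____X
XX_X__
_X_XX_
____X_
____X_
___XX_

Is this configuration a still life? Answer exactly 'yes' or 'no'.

Compute generation 1 and compare to generation 0 (given above):
Generation 1:
___XX_
_____X
__X_X_
___XX_
______
XX_X__
XX_XX_
____XX
____XX
___XX_
Cell (1,3) differs: gen0=1 vs gen1=0 -> NOT a still life.

Answer: no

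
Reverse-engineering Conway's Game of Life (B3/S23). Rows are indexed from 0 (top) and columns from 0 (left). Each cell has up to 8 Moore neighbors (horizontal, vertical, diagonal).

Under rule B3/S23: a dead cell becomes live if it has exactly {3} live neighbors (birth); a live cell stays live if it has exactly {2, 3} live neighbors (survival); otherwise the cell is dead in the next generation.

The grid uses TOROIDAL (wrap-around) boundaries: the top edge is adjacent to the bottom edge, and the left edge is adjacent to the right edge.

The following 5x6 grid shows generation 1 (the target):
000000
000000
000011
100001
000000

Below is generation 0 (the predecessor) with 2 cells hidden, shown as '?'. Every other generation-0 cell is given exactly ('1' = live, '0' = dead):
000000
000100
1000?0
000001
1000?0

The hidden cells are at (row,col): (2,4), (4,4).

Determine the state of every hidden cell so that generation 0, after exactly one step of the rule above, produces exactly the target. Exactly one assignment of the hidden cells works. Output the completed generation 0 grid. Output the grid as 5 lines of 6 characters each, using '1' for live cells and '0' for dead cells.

Hidden generation-0 cells (in order): (2,4), (4,4).
A hidden cell only influences target cells in its own 3x3 neighborhood. Try each of the 2^2 = 4 assignments, step the completed generation 0 forward once under B3/S23, and compare with the target:
  (2,4)=0 (4,4)=0 -> step gives (2,4)='0' but target has '1' -> reject
  (2,4)=0 (4,4)=1 -> step gives (2,4)='0' but target has '1' -> reject
  (2,4)=1 (4,4)=0 -> step reproduces the target at every cell -> ACCEPT
  (2,4)=1 (4,4)=1 -> step gives (3,4)='1' but target has '0' -> reject
Unique solution: (2,4)=live, (4,4)=dead.
Check: live-neighbor counts of every cell in the completed generation 0:
111111
111122
111223
320123
110012
Applying B3/S23 to generation 0 with these counts gives:
000000
000000
000011
100001
000000
which matches the target exactly.

Answer: 000000
000100
100010
000001
100000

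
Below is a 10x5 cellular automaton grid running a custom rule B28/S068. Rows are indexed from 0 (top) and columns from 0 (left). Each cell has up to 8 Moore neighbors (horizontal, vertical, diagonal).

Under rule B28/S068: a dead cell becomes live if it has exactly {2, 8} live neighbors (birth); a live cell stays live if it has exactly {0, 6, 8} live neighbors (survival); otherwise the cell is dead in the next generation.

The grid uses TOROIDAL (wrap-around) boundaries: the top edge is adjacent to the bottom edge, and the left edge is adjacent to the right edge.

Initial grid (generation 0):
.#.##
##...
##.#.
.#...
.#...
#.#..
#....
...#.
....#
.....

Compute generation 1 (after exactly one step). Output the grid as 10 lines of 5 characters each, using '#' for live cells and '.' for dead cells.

Simulating step by step:
Generation 0 (given above): 15 live cells
Generation 1: 8 live cells
(generation 1 grid is the final answer)

Answer: .....
.....
...#.
....#
.....
....#
..##.
#....
...#.
..#..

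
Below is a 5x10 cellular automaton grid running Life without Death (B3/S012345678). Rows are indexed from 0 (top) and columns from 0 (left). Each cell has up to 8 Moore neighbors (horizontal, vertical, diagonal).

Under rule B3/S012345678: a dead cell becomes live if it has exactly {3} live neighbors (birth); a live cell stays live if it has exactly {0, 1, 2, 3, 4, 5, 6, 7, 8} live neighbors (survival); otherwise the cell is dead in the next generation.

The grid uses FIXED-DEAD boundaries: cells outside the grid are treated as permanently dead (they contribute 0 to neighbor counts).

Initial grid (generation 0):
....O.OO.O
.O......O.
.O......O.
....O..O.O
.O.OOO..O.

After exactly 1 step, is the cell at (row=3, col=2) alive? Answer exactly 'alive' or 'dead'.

Simulating step by step:
Generation 0 (given above): 16 live cells
Generation 1: 23 live cells
....O.OOOO
.O......OO
.O.....OOO
..OOOO.O.O
.O.OOO..O.

Cell (3,2) at generation 1: 1 -> alive

Answer: alive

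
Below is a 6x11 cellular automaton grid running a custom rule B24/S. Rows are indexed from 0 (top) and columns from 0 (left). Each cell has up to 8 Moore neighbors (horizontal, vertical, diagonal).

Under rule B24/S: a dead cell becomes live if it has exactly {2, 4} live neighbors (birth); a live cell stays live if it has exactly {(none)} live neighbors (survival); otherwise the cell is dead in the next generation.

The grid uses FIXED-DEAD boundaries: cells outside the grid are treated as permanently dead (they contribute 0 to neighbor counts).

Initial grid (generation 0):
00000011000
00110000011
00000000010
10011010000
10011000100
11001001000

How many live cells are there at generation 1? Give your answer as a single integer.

Answer: 22

Derivation:
Simulating step by step:
Generation 0 (given above): 19 live cells
Generation 1: 22 live cells
00110000111
00000011000
01010100100
01100001110
01000110000
00100100100
Population at generation 1: 22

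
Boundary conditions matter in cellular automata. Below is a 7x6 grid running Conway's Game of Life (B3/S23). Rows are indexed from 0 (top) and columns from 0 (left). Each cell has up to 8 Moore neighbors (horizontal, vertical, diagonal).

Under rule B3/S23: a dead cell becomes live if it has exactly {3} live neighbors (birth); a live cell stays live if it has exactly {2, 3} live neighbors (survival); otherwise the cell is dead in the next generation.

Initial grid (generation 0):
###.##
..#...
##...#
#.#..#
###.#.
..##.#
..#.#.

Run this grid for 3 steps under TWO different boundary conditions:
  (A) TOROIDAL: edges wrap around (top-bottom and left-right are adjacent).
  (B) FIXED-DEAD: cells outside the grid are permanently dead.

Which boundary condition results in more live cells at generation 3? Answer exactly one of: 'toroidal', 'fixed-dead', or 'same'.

Answer: toroidal

Derivation:
Under TOROIDAL boundary, generation 3:
..#.##
..###.
.#####
#..###
...##.
....##
.####.
Population = 23

Under FIXED-DEAD boundary, generation 3:
......
......
......
......
....#.
......
......
Population = 1

Comparison: toroidal=23, fixed-dead=1 -> toroidal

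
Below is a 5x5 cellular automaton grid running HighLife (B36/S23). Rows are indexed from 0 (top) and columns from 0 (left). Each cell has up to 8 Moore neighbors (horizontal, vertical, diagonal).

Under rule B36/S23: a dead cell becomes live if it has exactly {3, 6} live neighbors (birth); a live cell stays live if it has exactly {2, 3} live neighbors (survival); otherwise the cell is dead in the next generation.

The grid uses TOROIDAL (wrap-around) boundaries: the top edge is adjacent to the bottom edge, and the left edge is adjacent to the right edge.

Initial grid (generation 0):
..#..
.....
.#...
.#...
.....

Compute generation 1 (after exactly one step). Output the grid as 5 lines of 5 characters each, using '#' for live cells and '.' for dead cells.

Answer: .....
.....
.....
.....
.....

Derivation:
Simulating step by step:
Generation 0 (given above): 3 live cells
Generation 1: 0 live cells
(generation 1 grid is the final answer)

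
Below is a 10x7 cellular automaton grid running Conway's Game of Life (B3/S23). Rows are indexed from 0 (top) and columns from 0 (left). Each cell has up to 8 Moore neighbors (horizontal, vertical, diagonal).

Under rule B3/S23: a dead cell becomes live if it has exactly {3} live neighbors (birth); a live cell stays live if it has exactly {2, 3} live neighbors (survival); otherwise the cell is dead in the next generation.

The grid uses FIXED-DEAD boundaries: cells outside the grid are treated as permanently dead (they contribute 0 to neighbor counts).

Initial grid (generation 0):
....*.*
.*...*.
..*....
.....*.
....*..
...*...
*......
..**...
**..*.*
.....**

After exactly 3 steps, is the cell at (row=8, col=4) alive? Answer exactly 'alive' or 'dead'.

Simulating step by step:
Generation 0 (given above): 17 live cells
Generation 1: 15 live cells
.....*.
.....*.
.......
.......
....*..
.......
..**...
*.**...
.****.*
.....**
Generation 2: 12 live cells
.......
.......
.......
.......
.......
...*...
.***...
.......
.*..*.*
..*****
Generation 3: 12 live cells
.......
.......
.......
.......
.......
...*...
..**...
.*.*...
..*.*.*
..***.*

Cell (8,4) at generation 3: 1 -> alive

Answer: alive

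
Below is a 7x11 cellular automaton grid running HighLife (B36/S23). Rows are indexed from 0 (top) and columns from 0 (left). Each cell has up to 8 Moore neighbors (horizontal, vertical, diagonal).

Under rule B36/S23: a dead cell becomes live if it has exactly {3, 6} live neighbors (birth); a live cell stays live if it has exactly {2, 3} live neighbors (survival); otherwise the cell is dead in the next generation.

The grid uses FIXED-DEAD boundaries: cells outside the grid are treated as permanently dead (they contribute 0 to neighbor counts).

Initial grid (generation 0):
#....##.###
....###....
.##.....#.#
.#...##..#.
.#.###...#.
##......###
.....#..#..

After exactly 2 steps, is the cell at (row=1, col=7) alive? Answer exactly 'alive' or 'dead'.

Answer: dead

Derivation:
Simulating step by step:
Generation 0 (given above): 29 live cells
Generation 1: 33 live cells
....#.##.#.
.#..#.#.#.#
.##.#..#.#.
##.#.##.###
.#..###....
###..#..#.#
........#..
Generation 2: 28 live cells
......####.
.##.#.#...#
....#......
#..#....###
...#....#.#
###.####.#.
.#.......#.

Cell (1,7) at generation 2: 0 -> dead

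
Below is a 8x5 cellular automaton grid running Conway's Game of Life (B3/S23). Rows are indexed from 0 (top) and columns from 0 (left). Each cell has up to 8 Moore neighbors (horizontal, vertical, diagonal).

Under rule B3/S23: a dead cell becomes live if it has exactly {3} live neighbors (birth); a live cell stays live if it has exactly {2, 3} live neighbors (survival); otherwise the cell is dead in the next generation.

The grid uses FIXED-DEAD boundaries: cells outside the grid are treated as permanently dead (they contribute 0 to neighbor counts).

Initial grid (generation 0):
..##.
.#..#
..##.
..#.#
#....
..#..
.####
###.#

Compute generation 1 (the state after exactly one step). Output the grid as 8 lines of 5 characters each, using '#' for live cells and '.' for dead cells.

Answer: ..##.
.#..#
.##.#
.##..
.#.#.
..#..
#...#
#...#

Derivation:
Simulating step by step:
Generation 0 (given above): 18 live cells
Generation 1: 16 live cells
(generation 1 grid is the final answer)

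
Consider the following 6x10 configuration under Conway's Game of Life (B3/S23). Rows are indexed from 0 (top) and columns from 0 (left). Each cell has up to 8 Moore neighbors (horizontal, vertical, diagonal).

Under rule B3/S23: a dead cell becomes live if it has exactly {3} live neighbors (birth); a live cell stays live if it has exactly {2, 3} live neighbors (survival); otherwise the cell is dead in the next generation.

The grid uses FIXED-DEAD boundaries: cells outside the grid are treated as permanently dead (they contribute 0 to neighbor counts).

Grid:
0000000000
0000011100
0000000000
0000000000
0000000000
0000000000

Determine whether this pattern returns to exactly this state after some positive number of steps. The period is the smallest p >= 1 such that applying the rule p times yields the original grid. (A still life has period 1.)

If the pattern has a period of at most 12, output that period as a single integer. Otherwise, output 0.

Answer: 2

Derivation:
Simulating and comparing each generation to the original:
Gen 0 (original, given above): 3 live cells
Gen 1: 3 live cells, differs from original
Gen 2: 3 live cells, MATCHES original -> period = 2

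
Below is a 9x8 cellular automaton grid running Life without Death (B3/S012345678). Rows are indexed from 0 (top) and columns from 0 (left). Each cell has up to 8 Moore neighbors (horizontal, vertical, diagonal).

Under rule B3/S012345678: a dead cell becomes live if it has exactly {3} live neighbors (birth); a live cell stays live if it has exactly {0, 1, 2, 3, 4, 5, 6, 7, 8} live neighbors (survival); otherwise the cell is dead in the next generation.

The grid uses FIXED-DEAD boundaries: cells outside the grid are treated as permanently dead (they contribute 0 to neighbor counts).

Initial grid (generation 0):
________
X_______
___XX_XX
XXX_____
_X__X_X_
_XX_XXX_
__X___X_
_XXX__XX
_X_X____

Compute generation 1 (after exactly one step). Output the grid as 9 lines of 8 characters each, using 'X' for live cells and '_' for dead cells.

Simulating step by step:
Generation 0 (given above): 25 live cells
Generation 1: 32 live cells
(generation 1 grid is the final answer)

Answer: ________
X_______
X_XXX_XX
XXX_X_XX
_X__X_X_
_XX_XXXX
__X_X_X_
_XXX__XX
_X_X____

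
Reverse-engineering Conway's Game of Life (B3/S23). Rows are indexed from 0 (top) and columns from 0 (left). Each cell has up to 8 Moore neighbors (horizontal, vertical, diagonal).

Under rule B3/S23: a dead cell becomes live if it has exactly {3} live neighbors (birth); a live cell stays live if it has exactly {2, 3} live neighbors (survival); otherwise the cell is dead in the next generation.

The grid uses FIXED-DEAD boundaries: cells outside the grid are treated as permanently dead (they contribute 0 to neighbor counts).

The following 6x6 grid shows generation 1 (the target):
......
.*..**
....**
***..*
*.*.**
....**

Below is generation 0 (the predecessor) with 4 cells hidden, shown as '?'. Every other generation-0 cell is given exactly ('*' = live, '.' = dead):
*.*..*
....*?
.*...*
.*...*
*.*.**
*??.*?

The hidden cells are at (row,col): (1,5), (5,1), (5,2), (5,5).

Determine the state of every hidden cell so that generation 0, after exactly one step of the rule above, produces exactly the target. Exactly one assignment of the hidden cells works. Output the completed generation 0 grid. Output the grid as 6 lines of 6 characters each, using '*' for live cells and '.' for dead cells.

Hidden generation-0 cells (in order): (1,5), (5,1), (5,2), (5,5).
A hidden cell only influences target cells in its own 3x3 neighborhood. Try each of the 2^4 = 16 assignments, step the completed generation 0 forward once under B3/S23, and compare with the target:
  (1,5)=. (5,1)=. (5,2)=. (5,5)=. -> step gives (4,2)='.' but target has '*' -> reject
  (1,5)=. (5,1)=. (5,2)=. (5,5)=* -> step gives (4,2)='.' but target has '*' -> reject
  (1,5)=. (5,1)=. (5,2)=* (5,5)=. -> step reproduces the target at every cell -> ACCEPT
  (1,5)=. (5,1)=. (5,2)=* (5,5)=* -> step gives (4,4)='.' but target has '*' -> reject
  (1,5)=. (5,1)=* (5,2)=. (5,5)=. -> step gives (4,3)='*' but target has '.' -> reject
  (1,5)=. (5,1)=* (5,2)=. (5,5)=* -> step gives (4,3)='*' but target has '.' -> reject
  (1,5)=. (5,1)=* (5,2)=* (5,5)=. -> step gives (5,0)='*' but target has '.' -> reject
  (1,5)=. (5,1)=* (5,2)=* (5,5)=* -> step gives (4,4)='.' but target has '*' -> reject
  (1,5)=* (5,1)=. (5,2)=. (5,5)=. -> step gives (0,4)='*' but target has '.' -> reject
  (1,5)=* (5,1)=. (5,2)=. (5,5)=* -> step gives (0,4)='*' but target has '.' -> reject
  (1,5)=* (5,1)=. (5,2)=* (5,5)=. -> step gives (0,4)='*' but target has '.' -> reject
  (1,5)=* (5,1)=. (5,2)=* (5,5)=* -> step gives (0,4)='*' but target has '.' -> reject
  (1,5)=* (5,1)=* (5,2)=. (5,5)=. -> step gives (0,4)='*' but target has '.' -> reject
  (1,5)=* (5,1)=* (5,2)=. (5,5)=* -> step gives (0,4)='*' but target has '.' -> reject
  (1,5)=* (5,1)=* (5,2)=* (5,5)=. -> step gives (0,4)='*' but target has '.' -> reject
  (1,5)=* (5,1)=* (5,2)=* (5,5)=* -> step gives (0,4)='*' but target has '.' -> reject
Unique solution: (1,5)=dead, (5,1)=dead, (5,2)=live, (5,5)=dead.
Check: live-neighbor counts of every cell in the completed generation 0:
020221
232223
212132
333243
252433
141423
Applying B3/S23 to generation 0 with these counts gives:
......
.*..**
....**
***..*
*.*.**
....**
which matches the target exactly.

Answer: *.*..*
....*.
.*...*
.*...*
*.*.**
*.*.*.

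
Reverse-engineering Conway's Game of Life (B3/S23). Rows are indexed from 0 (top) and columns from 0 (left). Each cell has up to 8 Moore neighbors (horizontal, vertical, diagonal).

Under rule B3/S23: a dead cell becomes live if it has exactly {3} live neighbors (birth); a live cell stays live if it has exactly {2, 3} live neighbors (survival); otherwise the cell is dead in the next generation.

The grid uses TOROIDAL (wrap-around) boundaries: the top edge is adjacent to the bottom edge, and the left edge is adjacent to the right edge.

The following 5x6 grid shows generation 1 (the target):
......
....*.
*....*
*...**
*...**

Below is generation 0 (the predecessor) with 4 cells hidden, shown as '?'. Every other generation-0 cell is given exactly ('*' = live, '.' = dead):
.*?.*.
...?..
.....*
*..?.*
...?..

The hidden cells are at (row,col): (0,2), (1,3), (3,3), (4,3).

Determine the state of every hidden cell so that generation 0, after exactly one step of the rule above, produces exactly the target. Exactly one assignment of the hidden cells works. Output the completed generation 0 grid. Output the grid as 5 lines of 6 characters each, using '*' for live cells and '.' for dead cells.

Hidden generation-0 cells (in order): (0,2), (1,3), (3,3), (4,3).
A hidden cell only influences target cells in its own 3x3 neighborhood. Try each of the 2^4 = 16 assignments, step the completed generation 0 forward once under B3/S23, and compare with the target:
  (0,2)=. (1,3)=. (3,3)=. (4,3)=. -> step gives (1,4)='.' but target has '*' -> reject
  (0,2)=. (1,3)=. (3,3)=. (4,3)=* -> step gives (1,4)='.' but target has '*' -> reject
  (0,2)=. (1,3)=. (3,3)=* (4,3)=. -> step gives (1,4)='.' but target has '*' -> reject
  (0,2)=. (1,3)=. (3,3)=* (4,3)=* -> step gives (1,4)='.' but target has '*' -> reject
  (0,2)=. (1,3)=* (3,3)=. (4,3)=. -> step gives (2,4)='*' but target has '.' -> reject
  (0,2)=. (1,3)=* (3,3)=. (4,3)=* -> step gives (0,2)='*' but target has '.' -> reject
  (0,2)=. (1,3)=* (3,3)=* (4,3)=. -> step reproduces the target at every cell -> ACCEPT
  (0,2)=. (1,3)=* (3,3)=* (4,3)=* -> step gives (0,2)='*' but target has '.' -> reject
  (0,2)=* (1,3)=. (3,3)=. (4,3)=. -> step gives (1,4)='.' but target has '*' -> reject
  (0,2)=* (1,3)=. (3,3)=. (4,3)=* -> step gives (0,2)='*' but target has '.' -> reject
  (0,2)=* (1,3)=. (3,3)=* (4,3)=. -> step gives (1,4)='.' but target has '*' -> reject
  (0,2)=* (1,3)=. (3,3)=* (4,3)=* -> step gives (0,2)='*' but target has '.' -> reject
  (0,2)=* (1,3)=* (3,3)=. (4,3)=. -> step gives (0,2)='*' but target has '.' -> reject
  (0,2)=* (1,3)=* (3,3)=. (4,3)=* -> step gives (0,2)='*' but target has '.' -> reject
  (0,2)=* (1,3)=* (3,3)=* (4,3)=. -> step gives (0,2)='*' but target has '.' -> reject
  (0,2)=* (1,3)=* (3,3)=* (4,3)=* -> step gives (0,2)='*' but target has '.' -> reject
Unique solution: (0,2)=dead, (1,3)=live, (3,3)=live, (4,3)=dead.
Check: live-neighbor counts of every cell in the completed generation 0:
102211
212132
312242
211032
322233
Applying B3/S23 to generation 0 with these counts gives:
......
....*.
*....*
*...**
*...**
which matches the target exactly.

Answer: .*..*.
...*..
.....*
*..*.*
......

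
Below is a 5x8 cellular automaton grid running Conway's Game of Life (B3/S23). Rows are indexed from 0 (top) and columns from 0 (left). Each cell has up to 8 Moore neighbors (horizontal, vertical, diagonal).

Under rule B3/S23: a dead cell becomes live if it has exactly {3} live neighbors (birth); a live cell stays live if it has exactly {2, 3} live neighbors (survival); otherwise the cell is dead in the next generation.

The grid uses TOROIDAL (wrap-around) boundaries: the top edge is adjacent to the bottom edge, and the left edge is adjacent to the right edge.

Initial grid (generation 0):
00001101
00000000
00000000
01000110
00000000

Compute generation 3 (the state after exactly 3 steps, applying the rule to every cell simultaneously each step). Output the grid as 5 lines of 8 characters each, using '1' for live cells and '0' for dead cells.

Simulating step by step:
Generation 0 (given above): 6 live cells
Generation 1: 1 live cells
00000000
00000000
00000000
00000000
00001000
Generation 2: 0 live cells
00000000
00000000
00000000
00000000
00000000
Generation 3: 0 live cells
(generation 3 grid is the final answer)

Answer: 00000000
00000000
00000000
00000000
00000000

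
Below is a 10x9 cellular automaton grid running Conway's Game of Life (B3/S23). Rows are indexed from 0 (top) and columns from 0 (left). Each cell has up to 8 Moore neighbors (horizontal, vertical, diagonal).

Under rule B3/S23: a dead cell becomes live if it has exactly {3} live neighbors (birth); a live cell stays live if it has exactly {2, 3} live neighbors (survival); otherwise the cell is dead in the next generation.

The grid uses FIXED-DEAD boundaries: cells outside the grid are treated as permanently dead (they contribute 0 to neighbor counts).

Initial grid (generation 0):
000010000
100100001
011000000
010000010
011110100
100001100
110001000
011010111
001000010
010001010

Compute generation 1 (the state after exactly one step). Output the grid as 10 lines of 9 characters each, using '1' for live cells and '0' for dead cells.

Simulating step by step:
Generation 0 (given above): 30 live cells
Generation 1: 31 live cells
(generation 1 grid is the final answer)

Answer: 000000000
011100000
111000000
100000000
111110110
100100100
101010000
101101111
001101000
000000100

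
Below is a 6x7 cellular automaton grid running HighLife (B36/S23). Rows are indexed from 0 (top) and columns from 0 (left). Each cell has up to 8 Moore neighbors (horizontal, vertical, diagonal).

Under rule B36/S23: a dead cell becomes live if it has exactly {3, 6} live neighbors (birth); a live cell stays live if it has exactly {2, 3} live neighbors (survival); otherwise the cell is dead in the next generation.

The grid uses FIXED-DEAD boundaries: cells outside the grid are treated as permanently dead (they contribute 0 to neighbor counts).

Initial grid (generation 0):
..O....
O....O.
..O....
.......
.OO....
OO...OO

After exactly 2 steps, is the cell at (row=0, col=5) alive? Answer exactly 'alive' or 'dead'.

Answer: dead

Derivation:
Simulating step by step:
Generation 0 (given above): 10 live cells
Generation 1: 9 live cells
.......
.O.....
.......
.OO....
OOO....
OOO....
Generation 2: 7 live cells
.......
.......
.OO....
O.O....
...O...
O.O....

Cell (0,5) at generation 2: 0 -> dead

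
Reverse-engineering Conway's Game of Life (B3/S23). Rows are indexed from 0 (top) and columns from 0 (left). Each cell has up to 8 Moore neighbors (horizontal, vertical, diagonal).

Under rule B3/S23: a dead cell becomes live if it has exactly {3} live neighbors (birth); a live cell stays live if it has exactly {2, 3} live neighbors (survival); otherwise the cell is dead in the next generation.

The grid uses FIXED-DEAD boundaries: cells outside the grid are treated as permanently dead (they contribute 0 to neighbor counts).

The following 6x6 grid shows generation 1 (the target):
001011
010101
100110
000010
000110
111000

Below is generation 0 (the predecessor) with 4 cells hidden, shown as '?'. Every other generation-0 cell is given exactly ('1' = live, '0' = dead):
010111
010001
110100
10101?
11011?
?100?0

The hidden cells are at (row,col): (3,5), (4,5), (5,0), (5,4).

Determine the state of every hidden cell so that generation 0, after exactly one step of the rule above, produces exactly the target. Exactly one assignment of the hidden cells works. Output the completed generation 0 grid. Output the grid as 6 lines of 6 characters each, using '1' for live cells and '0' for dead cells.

Answer: 010111
010001
110100
101010
110110
110000

Derivation:
Hidden generation-0 cells (in order): (3,5), (4,5), (5,0), (5,4).
A hidden cell only influences target cells in its own 3x3 neighborhood. Try each of the 2^4 = 16 assignments, step the completed generation 0 forward once under B3/S23, and compare with the target:
  (3,5)=0 (4,5)=0 (5,0)=0 (5,4)=0 -> step gives (4,0)='1' but target has '0' -> reject
  (3,5)=0 (4,5)=0 (5,0)=0 (5,4)=1 -> step gives (4,0)='1' but target has '0' -> reject
  (3,5)=0 (4,5)=0 (5,0)=1 (5,4)=0 -> step reproduces the target at every cell -> ACCEPT
  (3,5)=0 (4,5)=0 (5,0)=1 (5,4)=1 -> step gives (4,3)='0' but target has '1' -> reject
  (3,5)=0 (4,5)=1 (5,0)=0 (5,4)=0 -> step gives (3,4)='0' but target has '1' -> reject
  (3,5)=0 (4,5)=1 (5,0)=0 (5,4)=1 -> step gives (3,4)='0' but target has '1' -> reject
  (3,5)=0 (4,5)=1 (5,0)=1 (5,4)=0 -> step gives (3,4)='0' but target has '1' -> reject
  (3,5)=0 (4,5)=1 (5,0)=1 (5,4)=1 -> step gives (3,4)='0' but target has '1' -> reject
  (3,5)=1 (4,5)=0 (5,0)=0 (5,4)=0 -> step gives (2,4)='0' but target has '1' -> reject
  (3,5)=1 (4,5)=0 (5,0)=0 (5,4)=1 -> step gives (2,4)='0' but target has '1' -> reject
  (3,5)=1 (4,5)=0 (5,0)=1 (5,4)=0 -> step gives (2,4)='0' but target has '1' -> reject
  (3,5)=1 (4,5)=0 (5,0)=1 (5,4)=1 -> step gives (2,4)='0' but target has '1' -> reject
  (3,5)=1 (4,5)=1 (5,0)=0 (5,4)=0 -> step gives (2,4)='0' but target has '1' -> reject
  (3,5)=1 (4,5)=1 (5,0)=0 (5,4)=1 -> step gives (2,4)='0' but target has '1' -> reject
  (3,5)=1 (4,5)=1 (5,0)=1 (5,4)=0 -> step gives (2,4)='0' but target has '1' -> reject
  (3,5)=1 (4,5)=1 (5,0)=1 (5,4)=1 -> step gives (2,4)='0' but target has '1' -> reject
Unique solution: (3,5)=dead, (4,5)=dead, (5,0)=live, (5,4)=dead.
Check: live-neighbor counts of every cell in the completed generation 0:
213132
435352
344232
464532
454322
333221
Applying B3/S23 to generation 0 with these counts gives:
001011
010101
100110
000010
000110
111000
which matches the target exactly.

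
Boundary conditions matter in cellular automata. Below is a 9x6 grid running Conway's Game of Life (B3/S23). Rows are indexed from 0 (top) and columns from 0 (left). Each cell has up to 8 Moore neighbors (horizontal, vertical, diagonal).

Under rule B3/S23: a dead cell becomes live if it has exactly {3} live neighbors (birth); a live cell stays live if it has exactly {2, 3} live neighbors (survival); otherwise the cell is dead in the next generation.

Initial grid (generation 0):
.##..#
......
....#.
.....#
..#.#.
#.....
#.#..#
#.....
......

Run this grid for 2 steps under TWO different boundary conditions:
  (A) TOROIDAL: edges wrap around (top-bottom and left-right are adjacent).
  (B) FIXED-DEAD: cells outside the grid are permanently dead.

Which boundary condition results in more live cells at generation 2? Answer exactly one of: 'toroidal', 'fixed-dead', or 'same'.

Answer: toroidal

Derivation:
Under TOROIDAL boundary, generation 2:
......
......
....#.
....##
#..#.#
#...#.
....#.
......
.#...#
Population = 11

Under FIXED-DEAD boundary, generation 2:
......
......
....#.
....#.
...#..
......
......
......
......
Population = 3

Comparison: toroidal=11, fixed-dead=3 -> toroidal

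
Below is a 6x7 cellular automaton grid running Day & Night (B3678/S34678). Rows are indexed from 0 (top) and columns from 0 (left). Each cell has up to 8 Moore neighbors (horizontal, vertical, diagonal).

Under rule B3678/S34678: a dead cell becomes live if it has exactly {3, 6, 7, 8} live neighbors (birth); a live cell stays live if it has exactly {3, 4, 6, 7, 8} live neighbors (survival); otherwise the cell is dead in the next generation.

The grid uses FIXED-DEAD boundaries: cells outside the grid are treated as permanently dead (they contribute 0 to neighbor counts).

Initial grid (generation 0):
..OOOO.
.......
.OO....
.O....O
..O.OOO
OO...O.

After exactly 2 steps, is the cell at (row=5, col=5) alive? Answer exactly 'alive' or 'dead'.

Simulating step by step:
Generation 0 (given above): 15 live cells
Generation 1: 10 live cells
.......
.O..O..
.......
.O.O...
O....OO
....OOO
Generation 2: 5 live cells
.......
.......
..O....
.......
.....OO
.....OO

Cell (5,5) at generation 2: 1 -> alive

Answer: alive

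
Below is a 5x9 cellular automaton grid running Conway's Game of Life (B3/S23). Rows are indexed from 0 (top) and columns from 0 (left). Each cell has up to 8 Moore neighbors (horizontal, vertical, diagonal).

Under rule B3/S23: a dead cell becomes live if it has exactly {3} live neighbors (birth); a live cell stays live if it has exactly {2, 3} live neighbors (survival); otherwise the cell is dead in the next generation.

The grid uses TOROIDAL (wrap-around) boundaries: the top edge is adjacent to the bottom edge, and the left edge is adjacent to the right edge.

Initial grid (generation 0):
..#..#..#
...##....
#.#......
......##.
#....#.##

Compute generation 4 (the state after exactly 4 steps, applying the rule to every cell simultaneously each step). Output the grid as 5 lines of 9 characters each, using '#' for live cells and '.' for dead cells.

Answer: ##.#.....
.#.#.....
....#....
##.##....
.#.......

Derivation:
Simulating step by step:
Generation 0 (given above): 13 live cells
Generation 1: 17 live cells
#..#.####
.####....
...#.....
##....##.
#....#...
Generation 2: 21 live cells
#..#.####
##...####
#..##....
##....#.#
....##...
Generation 3: 12 live cells
.#.......
.###.....
..#.#....
##.#....#
.#..#....
Generation 4: 11 live cells
(generation 4 grid is the final answer)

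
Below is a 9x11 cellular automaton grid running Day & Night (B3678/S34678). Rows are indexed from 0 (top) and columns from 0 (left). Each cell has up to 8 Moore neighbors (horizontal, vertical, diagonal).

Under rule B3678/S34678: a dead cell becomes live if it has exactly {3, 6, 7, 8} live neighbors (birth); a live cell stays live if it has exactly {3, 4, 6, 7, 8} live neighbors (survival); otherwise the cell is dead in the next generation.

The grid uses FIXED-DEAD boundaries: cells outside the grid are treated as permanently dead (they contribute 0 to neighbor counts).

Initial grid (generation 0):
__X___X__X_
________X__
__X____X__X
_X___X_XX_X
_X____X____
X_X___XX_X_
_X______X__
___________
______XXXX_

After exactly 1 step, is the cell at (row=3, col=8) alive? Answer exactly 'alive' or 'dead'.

Simulating step by step:
Generation 0 (given above): 25 live cells
Generation 1: 17 live cells
___________
_______X_X_
______XX___
__X____X_X_
XXX__XX__X_
_______XX__
_______X___
_________X_
___________

Cell (3,8) at generation 1: 0 -> dead

Answer: dead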